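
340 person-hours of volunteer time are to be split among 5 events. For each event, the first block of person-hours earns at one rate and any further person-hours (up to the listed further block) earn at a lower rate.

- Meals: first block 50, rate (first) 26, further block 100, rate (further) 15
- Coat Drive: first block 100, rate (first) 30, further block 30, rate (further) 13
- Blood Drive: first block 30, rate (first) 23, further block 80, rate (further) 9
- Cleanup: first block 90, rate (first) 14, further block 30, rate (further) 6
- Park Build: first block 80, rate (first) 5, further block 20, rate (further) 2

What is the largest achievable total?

Rank every tier by rate: Coat Drive/T1 30 > Meals/T1 26 > Blood Drive/T1 23 > Meals/T2 15 > Cleanup/T1 14 > Coat Drive/T2 13 > Blood Drive/T2 9 > Cleanup/T2 6 > Park Build/T1 5 > Park Build/T2 2.
Fill Coat Drive T1 block (100 at 30) ; 240 left.
Meals T1 at 26: fill all 50 ; 190 left.
Blood Drive/T1 (23): +30 ; 160 left.
Fill Meals T2 block (100 at 15) ; 60 left.
60 remain; put them into Cleanup T1 at 14.
Total = 30×100 + 26×50 + 23×30 + 15×100 + 14×60 = 7330.

7330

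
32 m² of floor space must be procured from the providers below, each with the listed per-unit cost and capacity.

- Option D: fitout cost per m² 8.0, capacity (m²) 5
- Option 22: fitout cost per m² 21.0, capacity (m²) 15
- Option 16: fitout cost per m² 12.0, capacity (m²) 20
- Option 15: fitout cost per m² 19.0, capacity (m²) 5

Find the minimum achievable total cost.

Fill from the cheapest provider first.
Option D at 8.0: take all 5 m² ; 27 still needed.
Take 20 from Option 16 at 12.0 ; need 7 more.
Option 15 at 19.0: take all 5 m² ; 2 still needed.
Take 2 from Option 22 at 21.0 to finish.
Cost = 5×8.0 + 20×12.0 + 5×19.0 + 2×21.0 = 417.

417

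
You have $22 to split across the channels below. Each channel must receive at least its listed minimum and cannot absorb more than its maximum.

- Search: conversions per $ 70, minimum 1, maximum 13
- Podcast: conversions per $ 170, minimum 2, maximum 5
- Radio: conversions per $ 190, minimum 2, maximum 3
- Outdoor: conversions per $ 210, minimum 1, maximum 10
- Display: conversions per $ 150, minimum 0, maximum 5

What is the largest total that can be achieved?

Meeting every minimum uses 1+2+2+1+0 = 6 $, leaving 16.
Order the channels by conversions per $: Outdoor 210 > Radio 190 > Podcast 170 > Display 150 > Search 70.
Outdoor takes 9 more to reach its cap of 10 — 7 left.
Give Radio 1 more to hit its cap of 3 — 6 left.
Podcast takes 3 more to reach its cap of 5 — 3 left.
Only 3 left; Display takes them to reach 3.
Total = 70×1 + 170×5 + 190×3 + 210×10 + 150×3 = 4040.

4040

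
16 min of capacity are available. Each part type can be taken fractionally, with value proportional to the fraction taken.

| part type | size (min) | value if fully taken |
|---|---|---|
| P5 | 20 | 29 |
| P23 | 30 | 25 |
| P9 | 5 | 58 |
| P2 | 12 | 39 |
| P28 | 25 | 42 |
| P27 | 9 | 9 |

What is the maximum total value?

Rank by value-to-size ratio: P9 58/5≈11.6, P2 39/12≈3.25, P28 42/25≈1.68, P5 29/20≈1.45, P27 9/9≈1, P23 25/30≈0.833.
P9: take in full, 5 min for value 58 ; 11 left.
Only 11 min remain; take 11/12 of P2 for value 39×11/12 = 35.75.
Total value = 93.75.

93.75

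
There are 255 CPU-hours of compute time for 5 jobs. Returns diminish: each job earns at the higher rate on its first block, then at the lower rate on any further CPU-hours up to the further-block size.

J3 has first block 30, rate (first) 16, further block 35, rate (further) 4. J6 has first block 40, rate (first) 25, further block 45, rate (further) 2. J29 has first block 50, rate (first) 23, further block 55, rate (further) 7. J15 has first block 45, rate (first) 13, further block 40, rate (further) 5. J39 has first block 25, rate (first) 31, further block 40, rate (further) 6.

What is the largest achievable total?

Order all 10 blocks by rate: J39/tier1 31 > J6/tier1 25 > J29/tier1 23 > J3/tier1 16 > J15/tier1 13 > J29/tier2 7 > J39/tier2 6 > J15/tier2 5 > J3/tier2 4 > J6/tier2 2.
Fill J39 tier1 block (25 at 31) — 230 left.
J6 tier1 at 25: fill all 40 — 190 left.
Fill J29 tier1 block (50 at 23) — 140 left.
J3/tier1 (16): +30 — 110 left.
J15 tier1 at 13: fill all 45 — 65 left.
Fill J29 tier2 block (55 at 7) — 10 left.
10 remain; put them into J39 tier2 at 6.
Total = 31×25 + 25×40 + 23×50 + 16×30 + 13×45 + 7×55 + 6×10 = 4435.

4435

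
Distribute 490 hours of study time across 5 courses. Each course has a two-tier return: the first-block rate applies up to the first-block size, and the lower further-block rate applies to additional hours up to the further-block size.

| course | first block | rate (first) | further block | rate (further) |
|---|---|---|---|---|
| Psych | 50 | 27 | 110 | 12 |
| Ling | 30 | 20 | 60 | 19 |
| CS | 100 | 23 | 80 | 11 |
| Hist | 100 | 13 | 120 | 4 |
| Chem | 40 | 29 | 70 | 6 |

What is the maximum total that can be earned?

Order all 10 blocks by rate: Chem/first 29 > Psych/first 27 > CS/first 23 > Ling/first 20 > Ling/second 19 > Hist/first 13 > Psych/second 12 > CS/second 11 > Chem/second 6 > Hist/second 4.
Chem first at 29: fill all 40 — 450 left.
Psych/first (27): +50 — 400 left.
Fill CS first block (100 at 23) — 300 left.
Ling/first (20): +30 — 270 left.
Ling second at 19: fill all 60 — 210 left.
Fill Hist first block (100 at 13) — 110 left.
Psych second at 12: fill all 110 — 0 left.
Total = 29×40 + 27×50 + 23×100 + 20×30 + 19×60 + 13×100 + 12×110 = 9170.

9170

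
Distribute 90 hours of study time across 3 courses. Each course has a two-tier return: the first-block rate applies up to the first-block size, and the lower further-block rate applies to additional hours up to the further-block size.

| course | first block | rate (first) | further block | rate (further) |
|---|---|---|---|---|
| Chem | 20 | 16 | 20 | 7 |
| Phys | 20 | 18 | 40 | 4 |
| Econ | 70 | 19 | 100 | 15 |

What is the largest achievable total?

Order all 6 blocks by rate: Econ/T1 19 > Phys/T1 18 > Chem/T1 16 > Econ/T2 15 > Chem/T2 7 > Phys/T2 4.
Econ T1 at 19: fill all 70 — 20 left.
Phys/T1 (18): +20 — 0 left.
Total = 19×70 + 18×20 = 1690.

1690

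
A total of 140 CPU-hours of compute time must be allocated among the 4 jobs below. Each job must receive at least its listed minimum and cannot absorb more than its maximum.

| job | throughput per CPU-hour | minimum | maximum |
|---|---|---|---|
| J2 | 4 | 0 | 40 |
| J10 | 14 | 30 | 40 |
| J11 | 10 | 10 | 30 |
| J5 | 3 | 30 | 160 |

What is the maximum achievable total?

Meeting every minimum uses 0+30+10+30 = 70 CPU-hours, leaving 70.
Order the jobs by throughput per CPU-hour: J10 14 > J11 10 > J2 4 > J5 3.
Give J10 10 more to hit its cap of 40 — 60 left.
J11: +20 to 30 (cap) — 40 left.
J2: +40 to 40 (cap) — 0 left.
Total = 4×40 + 14×40 + 10×30 + 3×30 = 1110.

1110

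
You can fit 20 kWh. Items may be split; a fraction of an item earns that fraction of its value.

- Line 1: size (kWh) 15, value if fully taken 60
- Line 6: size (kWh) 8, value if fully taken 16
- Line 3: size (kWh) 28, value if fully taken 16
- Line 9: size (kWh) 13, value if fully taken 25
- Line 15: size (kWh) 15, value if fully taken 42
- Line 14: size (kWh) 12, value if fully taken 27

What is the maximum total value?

74

Rank by value-to-size ratio: Line 1 60/15≈4, Line 15 42/15≈2.8, Line 14 27/12≈2.25, Line 6 16/8≈2, Line 9 25/13≈1.92, Line 3 16/28≈0.571.
All 15 kWh of Line 1 fit (value 60) — 5 remain.
Fill the last 5 kWh with part of Line 15: 5/15 of it earns 14.
Total value = 74.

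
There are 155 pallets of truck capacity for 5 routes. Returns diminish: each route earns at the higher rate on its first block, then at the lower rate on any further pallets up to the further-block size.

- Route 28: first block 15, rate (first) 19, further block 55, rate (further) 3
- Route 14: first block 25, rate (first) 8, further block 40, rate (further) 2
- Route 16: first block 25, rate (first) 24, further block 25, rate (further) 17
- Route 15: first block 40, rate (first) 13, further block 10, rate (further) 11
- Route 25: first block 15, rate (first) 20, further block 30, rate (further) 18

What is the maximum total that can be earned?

Rank every tier by rate: Route 16/first 24 > Route 25/first 20 > Route 28/first 19 > Route 25/second 18 > Route 16/second 17 > Route 15/first 13 > Route 15/second 11 > Route 14/first 8 > Route 28/second 3 > Route 14/second 2.
Fill Route 16 first block (25 at 24) ; 130 left.
Route 25/first (20): +15 ; 115 left.
Route 28/first (19): +15 ; 100 left.
Route 25 second at 18: fill all 30 ; 70 left.
Fill Route 16 second block (25 at 17) ; 45 left.
Fill Route 15 first block (40 at 13) ; 5 left.
Route 15/second: +5 of 10 at 11; pool empty.
Total = 24×25 + 20×15 + 19×15 + 18×30 + 17×25 + 13×40 + 11×5 = 2725.

2725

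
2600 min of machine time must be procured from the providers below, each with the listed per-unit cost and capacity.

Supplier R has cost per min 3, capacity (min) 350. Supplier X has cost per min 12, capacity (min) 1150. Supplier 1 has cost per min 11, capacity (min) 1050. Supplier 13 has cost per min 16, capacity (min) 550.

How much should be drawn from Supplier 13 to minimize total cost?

Cheapest first:
Supplier R (3): use full 350 → 2250 min to go.
Supplier 1 at 11: take all 1050 min → 1200 still needed.
Supplier X (12): use full 1150 → 50 min to go.
Supplier 13 (16): take the remaining 50 → done.

50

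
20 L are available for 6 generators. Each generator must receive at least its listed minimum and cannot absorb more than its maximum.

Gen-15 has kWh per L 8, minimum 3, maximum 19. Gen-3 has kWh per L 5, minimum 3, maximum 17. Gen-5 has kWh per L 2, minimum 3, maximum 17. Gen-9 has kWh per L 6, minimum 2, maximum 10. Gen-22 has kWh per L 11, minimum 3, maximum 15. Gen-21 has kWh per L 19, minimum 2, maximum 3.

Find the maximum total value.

Meeting every minimum uses 3+3+3+2+3+2 = 16 L, leaving 4.
Order the generators by kWh per L: Gen-21 19 > Gen-22 11 > Gen-15 8 > Gen-9 6 > Gen-3 5 > Gen-5 2.
Gen-21: +1 to 3 (cap) ; 3 left.
Gen-22: +3 (room for 12) → 6. Pool exhausted.
Total = 8×3 + 5×3 + 2×3 + 6×2 + 11×6 + 19×3 = 180.

180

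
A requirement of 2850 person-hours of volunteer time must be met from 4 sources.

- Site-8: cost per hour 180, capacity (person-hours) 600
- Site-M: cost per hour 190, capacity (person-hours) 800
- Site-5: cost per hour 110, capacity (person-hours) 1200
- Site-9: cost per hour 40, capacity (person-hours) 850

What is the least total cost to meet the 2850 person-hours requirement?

312000

Fill from the cheapest source first.
Take 850 from Site-9 at 40 → need 2000 more.
Take 1200 from Site-5 at 110 → need 800 more.
Site-8 at 180: take all 600 person-hours → 200 still needed.
Site-M at 190: take 200 of its 800 → requirement met.
Cost = 850×40 + 1200×110 + 600×180 + 200×190 = 312000.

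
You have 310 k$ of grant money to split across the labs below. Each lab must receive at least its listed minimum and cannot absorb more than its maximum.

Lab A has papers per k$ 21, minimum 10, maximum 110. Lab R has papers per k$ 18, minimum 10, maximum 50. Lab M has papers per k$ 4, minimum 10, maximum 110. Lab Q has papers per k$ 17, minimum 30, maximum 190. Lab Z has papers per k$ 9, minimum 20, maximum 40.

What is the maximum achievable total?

5470

Meeting every minimum uses 10+10+10+30+20 = 80 k$, leaving 230.
Highest papers per k$ first: Lab A 21 > Lab R 18 > Lab Q 17 > Lab Z 9 > Lab M 4.
Give Lab A 100 more to hit its cap of 110 → 130 left.
Give Lab R 40 more to hit its cap of 50 → 90 left.
Lab Q: +90 (room for 160) → 120. Pool exhausted.
Total = 21×110 + 18×50 + 4×10 + 17×120 + 9×20 = 5470.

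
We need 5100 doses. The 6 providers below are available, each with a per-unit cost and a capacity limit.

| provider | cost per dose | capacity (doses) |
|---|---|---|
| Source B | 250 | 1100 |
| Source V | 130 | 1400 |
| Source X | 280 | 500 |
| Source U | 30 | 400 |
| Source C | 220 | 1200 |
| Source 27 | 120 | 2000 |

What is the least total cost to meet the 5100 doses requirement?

Use providers in increasing cost order.
Source U (30): use full 400 — 4700 doses to go.
Source 27 at 120: take all 2000 doses — 2700 still needed.
Source V at 130: take all 1400 doses — 1300 still needed.
Take 1200 from Source C at 220 — need 100 more.
Source B (250): take the remaining 100 — done.
Source X: unused.
Cost = 400×30 + 2000×120 + 1400×130 + 1200×220 + 100×250 = 723000.

723000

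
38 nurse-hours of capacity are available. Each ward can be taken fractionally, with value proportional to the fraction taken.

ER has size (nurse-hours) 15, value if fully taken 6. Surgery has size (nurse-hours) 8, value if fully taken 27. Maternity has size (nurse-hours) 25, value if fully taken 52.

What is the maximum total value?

Rank by value-to-size ratio: Surgery 27/8≈3.38, Maternity 52/25≈2.08, ER 6/15≈0.4.
Take all of Surgery (8 nurse-hours, value 27) ; 30 nurse-hours left.
All 25 nurse-hours of Maternity fit (value 52) ; 5 remain.
Only 5 nurse-hours remain; take 5/15 of ER for value 6×5/15 = 2.
Total value = 81.

81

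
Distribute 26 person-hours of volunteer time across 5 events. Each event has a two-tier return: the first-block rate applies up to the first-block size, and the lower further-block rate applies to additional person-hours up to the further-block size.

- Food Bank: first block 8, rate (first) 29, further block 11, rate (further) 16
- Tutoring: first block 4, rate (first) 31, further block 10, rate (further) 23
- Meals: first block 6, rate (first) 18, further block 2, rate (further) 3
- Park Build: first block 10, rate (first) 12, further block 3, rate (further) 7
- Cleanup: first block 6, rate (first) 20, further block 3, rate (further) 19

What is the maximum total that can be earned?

Treat each block as its own option and order by rate: Tutoring/first 31 > Food Bank/first 29 > Tutoring/second 23 > Cleanup/first 20 > Cleanup/second 19 > Meals/first 18 > Food Bank/second 16 > Park Build/first 12 > Park Build/second 7 > Meals/second 3.
Tutoring/first (31): +4 — 22 left.
Food Bank/first (29): +8 — 14 left.
Tutoring/second (23): +10 — 4 left.
Cleanup/first: +4 of 6 at 20; pool empty.
Total = 31×4 + 29×8 + 23×10 + 20×4 = 666.

666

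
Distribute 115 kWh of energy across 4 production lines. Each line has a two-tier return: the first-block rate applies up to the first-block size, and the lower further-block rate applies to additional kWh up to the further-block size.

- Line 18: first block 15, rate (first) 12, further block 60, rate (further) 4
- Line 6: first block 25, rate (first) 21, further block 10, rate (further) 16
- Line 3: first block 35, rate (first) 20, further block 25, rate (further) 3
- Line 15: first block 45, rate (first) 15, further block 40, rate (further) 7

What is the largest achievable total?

2060

Rank every tier by rate: Line 6/first 21 > Line 3/first 20 > Line 6/second 16 > Line 15/first 15 > Line 18/first 12 > Line 15/second 7 > Line 18/second 4 > Line 3/second 3.
Line 6/first (21): +25 — 90 left.
Line 3 first at 20: fill all 35 — 55 left.
Line 6 second at 16: fill all 10 — 45 left.
Fill Line 15 first block (45 at 15) — 0 left.
Total = 21×25 + 20×35 + 16×10 + 15×45 = 2060.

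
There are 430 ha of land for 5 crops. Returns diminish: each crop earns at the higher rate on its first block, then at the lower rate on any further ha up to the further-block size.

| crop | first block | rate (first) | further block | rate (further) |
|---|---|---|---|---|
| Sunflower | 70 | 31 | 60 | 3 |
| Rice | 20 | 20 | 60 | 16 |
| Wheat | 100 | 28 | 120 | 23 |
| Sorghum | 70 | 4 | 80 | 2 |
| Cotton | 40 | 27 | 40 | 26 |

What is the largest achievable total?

Treat each block as its own option and order by rate: Sunflower/tier1 31 > Wheat/tier1 28 > Cotton/tier1 27 > Cotton/tier2 26 > Wheat/tier2 23 > Rice/tier1 20 > Rice/tier2 16 > Sorghum/tier1 4 > Sunflower/tier2 3 > Sorghum/tier2 2.
Sunflower tier1 at 31: fill all 70 — 360 left.
Fill Wheat tier1 block (100 at 28) — 260 left.
Cotton tier1 at 27: fill all 40 — 220 left.
Cotton/tier2 (26): +40 — 180 left.
Fill Wheat tier2 block (120 at 23) — 60 left.
Rice/tier1 (20): +20 — 40 left.
Rice tier2 at 16: only 40 left, fill 40.
Total = 31×70 + 28×100 + 27×40 + 26×40 + 23×120 + 20×20 + 16×40 = 10890.

10890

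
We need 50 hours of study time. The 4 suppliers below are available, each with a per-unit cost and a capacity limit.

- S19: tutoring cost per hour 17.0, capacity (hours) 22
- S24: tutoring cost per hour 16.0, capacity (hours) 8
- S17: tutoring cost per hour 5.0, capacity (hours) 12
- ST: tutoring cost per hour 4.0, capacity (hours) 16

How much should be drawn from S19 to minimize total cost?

Cheapest first:
ST at 4.0: take all 16 hours → 34 still needed.
S17 at 5.0: take all 12 hours → 22 still needed.
S24 (16.0): use full 8 → 14 hours to go.
S19 (17.0): take the remaining 14 → done.

14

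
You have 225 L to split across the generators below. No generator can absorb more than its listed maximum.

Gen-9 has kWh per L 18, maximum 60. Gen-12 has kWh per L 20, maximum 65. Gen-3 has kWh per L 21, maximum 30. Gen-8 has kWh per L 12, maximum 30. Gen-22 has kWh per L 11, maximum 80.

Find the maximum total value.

Order the generators by kWh per L: Gen-3 21 > Gen-12 20 > Gen-9 18 > Gen-8 12 > Gen-22 11.
Gen-3 takes 30 to reach its cap of 30 ; 195 left.
Gen-12: +65 to 65 (cap) ; 130 left.
Gen-9: +60 to 60 (cap) ; 70 left.
Give Gen-8 30 to hit its cap of 30 ; 40 left.
Only 40 left; Gen-22 takes them to reach 40.
Total = 18×60 + 20×65 + 21×30 + 12×30 + 11×40 = 3810.

3810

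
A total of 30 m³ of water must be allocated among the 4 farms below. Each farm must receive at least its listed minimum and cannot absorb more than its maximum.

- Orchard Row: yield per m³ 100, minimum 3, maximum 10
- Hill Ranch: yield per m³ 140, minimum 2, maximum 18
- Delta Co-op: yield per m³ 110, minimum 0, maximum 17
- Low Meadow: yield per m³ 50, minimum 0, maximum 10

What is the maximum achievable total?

Meeting every minimum uses 3+2+0+0 = 5 m³, leaving 25.
Order the farms by yield per m³: Hill Ranch 140 > Delta Co-op 110 > Orchard Row 100 > Low Meadow 50.
Give Hill Ranch 16 more to hit its cap of 18 — 9 left.
Delta Co-op has room for 17 more but only 9 remain, so it gets 9.
Total = 100×3 + 140×18 + 110×9 = 3810.

3810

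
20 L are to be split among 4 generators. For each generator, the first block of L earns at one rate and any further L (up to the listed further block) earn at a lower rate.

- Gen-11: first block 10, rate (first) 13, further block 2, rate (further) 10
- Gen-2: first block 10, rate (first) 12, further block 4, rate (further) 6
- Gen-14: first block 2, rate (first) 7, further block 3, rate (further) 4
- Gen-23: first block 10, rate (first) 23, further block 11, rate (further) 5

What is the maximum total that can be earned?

Rank every tier by rate: Gen-23/T1 23 > Gen-11/T1 13 > Gen-2/T1 12 > Gen-11/T2 10 > Gen-14/T1 7 > Gen-2/T2 6 > Gen-23/T2 5 > Gen-14/T2 4.
Gen-23/T1 (23): +10 → 10 left.
Gen-11 T1 at 13: fill all 10 → 0 left.
Total = 23×10 + 13×10 = 360.

360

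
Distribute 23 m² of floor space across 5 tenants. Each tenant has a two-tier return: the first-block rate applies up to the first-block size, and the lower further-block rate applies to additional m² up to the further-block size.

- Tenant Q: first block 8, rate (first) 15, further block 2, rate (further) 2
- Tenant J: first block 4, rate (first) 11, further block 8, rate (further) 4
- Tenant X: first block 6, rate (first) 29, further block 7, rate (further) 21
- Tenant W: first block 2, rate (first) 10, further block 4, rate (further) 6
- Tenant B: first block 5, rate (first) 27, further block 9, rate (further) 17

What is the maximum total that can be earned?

541

Rank every tier by rate: Tenant X/tier1 29 > Tenant B/tier1 27 > Tenant X/tier2 21 > Tenant B/tier2 17 > Tenant Q/tier1 15 > Tenant J/tier1 11 > Tenant W/tier1 10 > Tenant W/tier2 6 > Tenant J/tier2 4 > Tenant Q/tier2 2.
Tenant X/tier1 (29): +6 → 17 left.
Fill Tenant B tier1 block (5 at 27) → 12 left.
Tenant X tier2 at 21: fill all 7 → 5 left.
Tenant B tier2 at 17: only 5 left, fill 5.
Total = 29×6 + 27×5 + 21×7 + 17×5 = 541.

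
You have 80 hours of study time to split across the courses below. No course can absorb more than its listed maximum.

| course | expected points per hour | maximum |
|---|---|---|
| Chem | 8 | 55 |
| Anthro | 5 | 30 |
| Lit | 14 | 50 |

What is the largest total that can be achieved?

940

Order the courses by expected points per hour: Lit 14 > Chem 8 > Anthro 5.
Lit takes 50 to reach its cap of 50 — 30 left.
Chem: +30 (room for 55) → 30. Pool exhausted.
Total = 8×30 + 14×50 = 940.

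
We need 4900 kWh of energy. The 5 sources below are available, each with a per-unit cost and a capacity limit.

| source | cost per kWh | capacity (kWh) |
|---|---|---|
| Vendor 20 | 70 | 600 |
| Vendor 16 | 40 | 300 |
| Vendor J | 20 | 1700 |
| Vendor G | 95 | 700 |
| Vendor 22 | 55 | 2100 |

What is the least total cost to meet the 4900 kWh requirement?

Fill from the cheapest source first.
Take 1700 from Vendor J at 20 — need 3200 more.
Vendor 16 at 40: take all 300 kWh — 2900 still needed.
Vendor 22 at 55: take all 2100 kWh — 800 still needed.
Vendor 20 at 70: take all 600 kWh — 200 still needed.
Vendor G at 95: take 200 of its 700 — requirement met.
Cost = 1700×20 + 300×40 + 2100×55 + 600×70 + 200×95 = 222500.

222500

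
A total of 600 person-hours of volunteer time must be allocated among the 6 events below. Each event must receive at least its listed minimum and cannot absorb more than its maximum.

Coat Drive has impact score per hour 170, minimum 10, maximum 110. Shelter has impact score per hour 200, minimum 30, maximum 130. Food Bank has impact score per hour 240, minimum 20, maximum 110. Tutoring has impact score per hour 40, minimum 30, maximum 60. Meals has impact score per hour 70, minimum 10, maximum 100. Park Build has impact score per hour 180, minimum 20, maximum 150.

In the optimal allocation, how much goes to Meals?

70

Meeting every minimum uses 10+30+20+30+10+20 = 120 person-hours, leaving 480.
Highest impact score per hour first: Food Bank 240 > Shelter 200 > Park Build 180 > Coat Drive 170 > Meals 70 > Tutoring 40.
Food Bank takes 90 more to reach its cap of 110 ; 390 left.
Give Shelter 100 more to hit its cap of 130 ; 290 left.
Park Build: +130 to 150 (cap) ; 160 left.
Coat Drive: +100 to 110 (cap) ; 60 left.
Meals: +60 (room for 90) → 70. Pool exhausted.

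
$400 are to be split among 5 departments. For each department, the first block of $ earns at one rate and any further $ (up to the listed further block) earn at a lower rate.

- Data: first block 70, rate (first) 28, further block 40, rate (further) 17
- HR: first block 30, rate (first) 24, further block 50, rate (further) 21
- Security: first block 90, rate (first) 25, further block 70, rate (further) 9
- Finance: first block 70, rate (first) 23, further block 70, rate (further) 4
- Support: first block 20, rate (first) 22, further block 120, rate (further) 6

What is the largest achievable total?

8980

Order all 10 blocks by rate: Data/T1 28 > Security/T1 25 > HR/T1 24 > Finance/T1 23 > Support/T1 22 > HR/T2 21 > Data/T2 17 > Security/T2 9 > Support/T2 6 > Finance/T2 4.
Data T1 at 28: fill all 70 → 330 left.
Fill Security T1 block (90 at 25) → 240 left.
Fill HR T1 block (30 at 24) → 210 left.
Finance/T1 (23): +70 → 140 left.
Support/T1 (22): +20 → 120 left.
Fill HR T2 block (50 at 21) → 70 left.
Data T2 at 17: fill all 40 → 30 left.
30 remain; put them into Security T2 at 9.
Total = 28×70 + 25×90 + 24×30 + 23×70 + 22×20 + 21×50 + 17×40 + 9×30 = 8980.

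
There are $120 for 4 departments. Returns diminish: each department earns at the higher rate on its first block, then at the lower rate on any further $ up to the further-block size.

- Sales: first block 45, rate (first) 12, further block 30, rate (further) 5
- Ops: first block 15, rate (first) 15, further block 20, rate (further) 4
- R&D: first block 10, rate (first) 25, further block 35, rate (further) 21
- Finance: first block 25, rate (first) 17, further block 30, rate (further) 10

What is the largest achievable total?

Treat each block as its own option and order by rate: R&D/tier1 25 > R&D/tier2 21 > Finance/tier1 17 > Ops/tier1 15 > Sales/tier1 12 > Finance/tier2 10 > Sales/tier2 5 > Ops/tier2 4.
R&D/tier1 (25): +10 → 110 left.
R&D/tier2 (21): +35 → 75 left.
Finance tier1 at 17: fill all 25 → 50 left.
Fill Ops tier1 block (15 at 15) → 35 left.
Sales tier1 at 12: only 35 left, fill 35.
Total = 25×10 + 21×35 + 17×25 + 15×15 + 12×35 = 2055.

2055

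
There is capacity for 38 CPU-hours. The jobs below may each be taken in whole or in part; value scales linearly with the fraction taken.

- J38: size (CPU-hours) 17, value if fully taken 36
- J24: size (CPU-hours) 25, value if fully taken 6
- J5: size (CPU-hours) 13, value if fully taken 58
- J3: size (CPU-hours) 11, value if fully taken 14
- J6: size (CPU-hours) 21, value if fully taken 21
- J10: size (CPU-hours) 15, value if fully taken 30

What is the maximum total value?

Rank by value-to-size ratio: J5 58/13≈4.46, J38 36/17≈2.12, J10 30/15≈2, J3 14/11≈1.27, J6 21/21≈1, J24 6/25≈0.24.
Take all of J5 (13 CPU-hours, value 58) ; 25 CPU-hours left.
Take all of J38 (17 CPU-hours, value 36) ; 8 CPU-hours left.
8 CPU-hours left: a 8/15 share of J10 gives 30×8/15 = 16.
Total value = 110.

110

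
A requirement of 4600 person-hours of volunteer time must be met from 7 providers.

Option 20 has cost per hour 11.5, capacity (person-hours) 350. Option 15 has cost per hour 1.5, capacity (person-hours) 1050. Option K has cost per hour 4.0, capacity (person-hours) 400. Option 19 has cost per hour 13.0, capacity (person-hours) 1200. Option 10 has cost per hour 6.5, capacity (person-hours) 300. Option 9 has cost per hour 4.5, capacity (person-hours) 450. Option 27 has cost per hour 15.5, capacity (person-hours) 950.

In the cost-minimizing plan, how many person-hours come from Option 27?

850

Cheapest first:
Option 15 at 1.5: take all 1050 person-hours → 3550 still needed.
Option K (4.0): use full 400 → 3150 person-hours to go.
Option 9 (4.5): use full 450 → 2700 person-hours to go.
Take 300 from Option 10 at 6.5 → need 2400 more.
Option 20 at 11.5: take all 350 person-hours → 2050 still needed.
Take 1200 from Option 19 at 13.0 → need 850 more.
Option 27 at 15.5: take 850 of its 950 → requirement met.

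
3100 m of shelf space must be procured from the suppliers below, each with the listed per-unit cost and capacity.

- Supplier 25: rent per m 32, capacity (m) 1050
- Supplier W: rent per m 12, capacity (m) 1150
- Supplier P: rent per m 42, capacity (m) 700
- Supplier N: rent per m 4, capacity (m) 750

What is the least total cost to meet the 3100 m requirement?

Cheapest first:
Supplier N at 4: take all 750 m — 2350 still needed.
Supplier W (12): use full 1150 — 1200 m to go.
Supplier 25 at 32: take all 1050 m — 150 still needed.
Take 150 from Supplier P at 42 to finish.
Cost = 750×4 + 1150×12 + 1050×32 + 150×42 = 56700.

56700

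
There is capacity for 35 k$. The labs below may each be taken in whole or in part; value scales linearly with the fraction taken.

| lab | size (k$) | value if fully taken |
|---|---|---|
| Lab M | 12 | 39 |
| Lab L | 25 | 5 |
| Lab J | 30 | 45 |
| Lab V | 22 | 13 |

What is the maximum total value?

73.5

Best value per unit of size first: Lab M 39/12≈3.25, Lab J 45/30≈1.5, Lab V 13/22≈0.591, Lab L 5/25≈0.2.
All 12 k$ of Lab M fit (value 39) — 23 remain.
Fill the last 23 k$ with part of Lab J: 23/30 of it earns 34.5.
Total value = 73.5.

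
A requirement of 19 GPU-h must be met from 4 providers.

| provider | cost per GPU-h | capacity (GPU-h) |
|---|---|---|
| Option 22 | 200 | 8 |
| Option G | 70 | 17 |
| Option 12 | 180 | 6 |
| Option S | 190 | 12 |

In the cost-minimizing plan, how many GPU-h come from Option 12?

Fill from the cheapest provider first.
Option G at 70: take all 17 GPU-h ; 2 still needed.
Take 2 from Option 12 at 180 to finish.
Option S, Option 22: unused.

2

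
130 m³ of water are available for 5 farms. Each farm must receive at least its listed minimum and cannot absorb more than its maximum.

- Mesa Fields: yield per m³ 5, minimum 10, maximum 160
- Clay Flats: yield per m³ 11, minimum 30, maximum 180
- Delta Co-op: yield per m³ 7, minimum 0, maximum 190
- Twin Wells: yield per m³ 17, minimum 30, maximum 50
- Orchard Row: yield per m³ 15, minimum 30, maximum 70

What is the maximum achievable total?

1830

Meeting every minimum uses 10+30+0+30+30 = 100 m³, leaving 30.
Order the farms by yield per m³: Twin Wells 17 > Orchard Row 15 > Clay Flats 11 > Delta Co-op 7 > Mesa Fields 5.
Twin Wells: +20 to 50 (cap) ; 10 left.
Only 10 left; Orchard Row takes them to reach 40.
Total = 5×10 + 11×30 + 17×50 + 15×40 = 1830.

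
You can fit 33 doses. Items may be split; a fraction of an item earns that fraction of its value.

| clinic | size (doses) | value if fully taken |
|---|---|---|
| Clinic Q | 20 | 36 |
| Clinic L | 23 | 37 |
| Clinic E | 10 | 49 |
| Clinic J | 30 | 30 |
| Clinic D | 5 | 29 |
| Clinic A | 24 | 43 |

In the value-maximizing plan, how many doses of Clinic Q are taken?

18

Best value per unit of size first: Clinic D 29/5≈5.8, Clinic E 49/10≈4.9, Clinic Q 36/20≈1.8, Clinic A 43/24≈1.79, Clinic L 37/23≈1.61, Clinic J 30/30≈1.
All 5 doses of Clinic D fit (value 29) → 28 remain.
All 10 doses of Clinic E fit (value 49) → 18 remain.
18 doses left: a 18/20 share of Clinic Q gives 36×18/20 = 32.4.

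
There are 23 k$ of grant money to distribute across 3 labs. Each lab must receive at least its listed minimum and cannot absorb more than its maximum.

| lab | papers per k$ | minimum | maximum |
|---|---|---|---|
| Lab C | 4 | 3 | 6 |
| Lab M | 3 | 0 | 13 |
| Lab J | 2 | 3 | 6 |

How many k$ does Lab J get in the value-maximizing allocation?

Meeting every minimum uses 3+0+3 = 6 k$, leaving 17.
Highest papers per k$ first: Lab C 4 > Lab M 3 > Lab J 2.
Lab C: +3 to 6 (cap) → 14 left.
Give Lab M 13 more to hit its cap of 13 → 1 left.
Lab J has room for 3 more but only 1 remain, so it gets 4.

4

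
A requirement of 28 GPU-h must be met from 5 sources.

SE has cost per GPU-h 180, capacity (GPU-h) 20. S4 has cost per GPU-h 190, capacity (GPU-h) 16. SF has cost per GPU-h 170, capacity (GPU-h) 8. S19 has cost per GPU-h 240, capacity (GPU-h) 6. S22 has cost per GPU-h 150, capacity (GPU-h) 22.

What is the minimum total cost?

4320

Fill from the cheapest source first.
S22 at 150: take all 22 GPU-h — 6 still needed.
SF at 170: take 6 of its 8 — requirement met.
SE, S4, S19: unused.
Cost = 22×150 + 6×170 = 4320.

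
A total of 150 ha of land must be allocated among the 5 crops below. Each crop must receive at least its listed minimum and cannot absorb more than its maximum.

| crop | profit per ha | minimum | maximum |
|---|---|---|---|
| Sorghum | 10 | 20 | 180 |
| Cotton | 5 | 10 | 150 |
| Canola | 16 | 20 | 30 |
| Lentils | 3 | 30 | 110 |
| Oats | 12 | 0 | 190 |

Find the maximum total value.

Meeting every minimum uses 20+10+20+30+0 = 80 ha, leaving 70.
Rank by profit per ha: Canola 16 > Oats 12 > Sorghum 10 > Cotton 5 > Lentils 3.
Give Canola 10 more to hit its cap of 30 → 60 left.
Only 60 left; Oats takes them to reach 60.
Total = 10×20 + 5×10 + 16×30 + 3×30 + 12×60 = 1540.

1540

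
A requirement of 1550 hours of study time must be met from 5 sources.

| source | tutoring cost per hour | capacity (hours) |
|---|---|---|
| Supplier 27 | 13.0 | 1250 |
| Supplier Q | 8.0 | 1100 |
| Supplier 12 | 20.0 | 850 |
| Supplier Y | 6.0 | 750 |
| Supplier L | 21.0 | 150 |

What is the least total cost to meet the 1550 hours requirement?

10900

Fill from the cheapest source first.
Supplier Y at 6.0: take all 750 hours ; 800 still needed.
Take 800 from Supplier Q at 8.0 to finish.
Supplier 27, Supplier 12, Supplier L: unused.
Cost = 750×6.0 + 800×8.0 = 10900.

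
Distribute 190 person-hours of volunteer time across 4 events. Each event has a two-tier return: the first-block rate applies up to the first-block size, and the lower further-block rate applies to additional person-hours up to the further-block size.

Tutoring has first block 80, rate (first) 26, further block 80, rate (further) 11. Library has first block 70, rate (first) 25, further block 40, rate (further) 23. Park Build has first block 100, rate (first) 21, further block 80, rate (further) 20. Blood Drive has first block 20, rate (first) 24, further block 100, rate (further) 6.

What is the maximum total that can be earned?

Order all 8 blocks by rate: Tutoring/T1 26 > Library/T1 25 > Blood Drive/T1 24 > Library/T2 23 > Park Build/T1 21 > Park Build/T2 20 > Tutoring/T2 11 > Blood Drive/T2 6.
Fill Tutoring T1 block (80 at 26) ; 110 left.
Fill Library T1 block (70 at 25) ; 40 left.
Fill Blood Drive T1 block (20 at 24) ; 20 left.
20 remain; put them into Library T2 at 23.
Total = 26×80 + 25×70 + 24×20 + 23×20 = 4770.

4770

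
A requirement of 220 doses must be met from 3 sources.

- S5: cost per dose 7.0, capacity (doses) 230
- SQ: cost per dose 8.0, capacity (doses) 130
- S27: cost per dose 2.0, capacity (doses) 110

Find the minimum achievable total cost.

Use sources in increasing cost order.
S27 (2.0): use full 110 → 110 doses to go.
S5 (7.0): take the remaining 110 → done.
SQ: unused.
Cost = 110×2.0 + 110×7.0 = 990.

990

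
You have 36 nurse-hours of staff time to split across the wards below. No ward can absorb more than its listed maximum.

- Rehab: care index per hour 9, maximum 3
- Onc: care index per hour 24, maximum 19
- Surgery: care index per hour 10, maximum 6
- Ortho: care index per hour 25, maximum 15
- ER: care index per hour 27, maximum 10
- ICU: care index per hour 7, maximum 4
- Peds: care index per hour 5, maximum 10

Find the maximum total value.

909

Rank by care index per hour: ER 27 > Ortho 25 > Onc 24 > Surgery 10 > Rehab 9 > ICU 7 > Peds 5.
Give ER 10 to hit its cap of 10 — 26 left.
Ortho takes 15 to reach its cap of 15 — 11 left.
Onc has room for 19 but only 11 remain, so it gets 11.
Total = 24×11 + 25×15 + 27×10 = 909.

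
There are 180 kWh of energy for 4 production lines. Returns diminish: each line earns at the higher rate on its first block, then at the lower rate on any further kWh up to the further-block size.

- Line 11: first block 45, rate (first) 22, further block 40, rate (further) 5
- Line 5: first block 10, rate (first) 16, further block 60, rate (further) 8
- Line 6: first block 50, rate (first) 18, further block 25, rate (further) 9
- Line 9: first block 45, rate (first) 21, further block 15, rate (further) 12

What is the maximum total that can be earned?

3310

Order all 8 blocks by rate: Line 11/T1 22 > Line 9/T1 21 > Line 6/T1 18 > Line 5/T1 16 > Line 9/T2 12 > Line 6/T2 9 > Line 5/T2 8 > Line 11/T2 5.
Fill Line 11 T1 block (45 at 22) ; 135 left.
Line 9 T1 at 21: fill all 45 ; 90 left.
Line 6/T1 (18): +50 ; 40 left.
Line 5/T1 (16): +10 ; 30 left.
Line 9/T2 (12): +15 ; 15 left.
Line 6 T2 at 9: only 15 left, fill 15.
Total = 22×45 + 21×45 + 18×50 + 16×10 + 12×15 + 9×15 = 3310.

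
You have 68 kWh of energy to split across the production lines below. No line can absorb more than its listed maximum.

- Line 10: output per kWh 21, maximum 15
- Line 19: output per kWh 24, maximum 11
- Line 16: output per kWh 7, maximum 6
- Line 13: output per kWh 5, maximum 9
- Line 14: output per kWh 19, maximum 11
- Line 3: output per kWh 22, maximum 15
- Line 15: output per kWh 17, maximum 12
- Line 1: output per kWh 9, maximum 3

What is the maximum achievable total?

1356

Order the production lines by output per kWh: Line 19 24 > Line 3 22 > Line 10 21 > Line 14 19 > Line 15 17 > Line 1 9 > Line 16 7 > Line 13 5.
Line 19: +11 to 11 (cap) — 57 left.
Line 3 takes 15 to reach its cap of 15 — 42 left.
Give Line 10 15 to hit its cap of 15 — 27 left.
Line 14: +11 to 11 (cap) — 16 left.
Line 15: +12 to 12 (cap) — 4 left.
Line 1: +3 to 3 (cap) — 1 left.
Line 16 has room for 6 but only 1 remain, so it gets 1.
Total = 21×15 + 24×11 + 7×1 + 19×11 + 22×15 + 17×12 + 9×3 = 1356.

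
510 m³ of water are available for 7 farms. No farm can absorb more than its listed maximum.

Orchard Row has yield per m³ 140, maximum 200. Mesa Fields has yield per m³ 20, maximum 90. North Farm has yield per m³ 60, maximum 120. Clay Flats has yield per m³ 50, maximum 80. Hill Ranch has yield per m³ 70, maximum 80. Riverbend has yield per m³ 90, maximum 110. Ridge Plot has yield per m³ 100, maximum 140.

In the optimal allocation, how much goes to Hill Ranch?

Order the farms by yield per m³: Orchard Row 140 > Ridge Plot 100 > Riverbend 90 > Hill Ranch 70 > North Farm 60 > Clay Flats 50 > Mesa Fields 20.
Orchard Row takes 200 to reach its cap of 200 → 310 left.
Ridge Plot: +140 to 140 (cap) → 170 left.
Riverbend takes 110 to reach its cap of 110 → 60 left.
Hill Ranch: +60 (room for 80) → 60. Pool exhausted.

60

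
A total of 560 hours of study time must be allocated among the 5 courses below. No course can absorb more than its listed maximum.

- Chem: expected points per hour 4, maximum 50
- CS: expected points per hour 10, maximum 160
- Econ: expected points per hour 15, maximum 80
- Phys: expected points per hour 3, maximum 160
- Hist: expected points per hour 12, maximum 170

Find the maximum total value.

Rank by expected points per hour: Econ 15 > Hist 12 > CS 10 > Chem 4 > Phys 3.
Econ: +80 to 80 (cap) → 480 left.
Give Hist 170 to hit its cap of 170 → 310 left.
CS: +160 to 160 (cap) → 150 left.
Give Chem 50 to hit its cap of 50 → 100 left.
Phys has room for 160 but only 100 remain, so it gets 100.
Total = 4×50 + 10×160 + 15×80 + 3×100 + 12×170 = 5340.

5340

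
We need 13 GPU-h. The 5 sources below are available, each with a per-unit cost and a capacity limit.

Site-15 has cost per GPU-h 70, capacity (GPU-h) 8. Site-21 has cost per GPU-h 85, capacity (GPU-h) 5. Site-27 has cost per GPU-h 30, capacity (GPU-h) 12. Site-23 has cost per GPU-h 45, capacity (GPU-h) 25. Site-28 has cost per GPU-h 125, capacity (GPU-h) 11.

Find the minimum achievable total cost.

Fill from the cheapest source first.
Take 12 from Site-27 at 30 — need 1 more.
Site-23 (45): take the remaining 1 — done.
Site-15, Site-21, Site-28: unused.
Cost = 12×30 + 1×45 = 405.

405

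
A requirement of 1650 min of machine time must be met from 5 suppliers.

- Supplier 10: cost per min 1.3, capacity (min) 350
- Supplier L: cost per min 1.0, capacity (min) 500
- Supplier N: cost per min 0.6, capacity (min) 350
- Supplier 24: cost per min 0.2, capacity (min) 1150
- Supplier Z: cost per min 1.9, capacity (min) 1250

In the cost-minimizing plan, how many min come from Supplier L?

Fill from the cheapest supplier first.
Supplier 24 (0.2): use full 1150 — 500 min to go.
Take 350 from Supplier N at 0.6 — need 150 more.
Take 150 from Supplier L at 1.0 to finish.
Supplier 10, Supplier Z: unused.

150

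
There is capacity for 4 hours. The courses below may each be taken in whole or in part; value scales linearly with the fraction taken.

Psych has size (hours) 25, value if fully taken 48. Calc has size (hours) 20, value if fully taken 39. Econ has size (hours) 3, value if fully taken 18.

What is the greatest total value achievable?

19.95

Sort by value density: Econ 18/3≈6, Calc 39/20≈1.95, Psych 48/25≈1.92.
Take all of Econ (3 hours, value 18) — 1 hours left.
Only 1 hours remain; take 1/20 of Calc for value 39×1/20 = 1.95.
Total value = 19.95.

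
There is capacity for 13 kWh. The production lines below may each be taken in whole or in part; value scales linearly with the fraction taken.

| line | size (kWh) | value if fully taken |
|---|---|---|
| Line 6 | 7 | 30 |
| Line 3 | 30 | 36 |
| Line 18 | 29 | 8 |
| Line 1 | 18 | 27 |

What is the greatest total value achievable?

Rank by value-to-size ratio: Line 6 30/7≈4.29, Line 1 27/18≈1.5, Line 3 36/30≈1.2, Line 18 8/29≈0.276.
All 7 kWh of Line 6 fit (value 30) → 6 remain.
Fill the last 6 kWh with part of Line 1: 6/18 of it earns 9.
Total value = 39.

39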